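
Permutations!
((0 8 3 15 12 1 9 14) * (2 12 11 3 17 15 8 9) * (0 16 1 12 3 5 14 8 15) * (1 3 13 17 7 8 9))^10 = ((0 1 2 13 17)(3 15 11 5 14 16)(7 8))^10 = (17)(3 14 11)(5 15 16)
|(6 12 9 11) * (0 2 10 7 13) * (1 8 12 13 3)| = 12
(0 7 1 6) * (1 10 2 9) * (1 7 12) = [12, 6, 9, 3, 4, 5, 0, 10, 8, 7, 2, 11, 1] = (0 12 1 6)(2 9 7 10)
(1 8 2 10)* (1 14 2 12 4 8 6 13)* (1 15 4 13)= (1 6)(2 10 14)(4 8 12 13 15)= [0, 6, 10, 3, 8, 5, 1, 7, 12, 9, 14, 11, 13, 15, 2, 4]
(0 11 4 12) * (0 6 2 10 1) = (0 11 4 12 6 2 10 1) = [11, 0, 10, 3, 12, 5, 2, 7, 8, 9, 1, 4, 6]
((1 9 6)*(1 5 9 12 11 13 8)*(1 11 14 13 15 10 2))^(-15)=(1 13 15)(2 14 11)(8 10 12)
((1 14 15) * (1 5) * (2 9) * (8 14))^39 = ((1 8 14 15 5)(2 9))^39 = (1 5 15 14 8)(2 9)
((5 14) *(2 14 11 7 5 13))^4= ((2 14 13)(5 11 7))^4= (2 14 13)(5 11 7)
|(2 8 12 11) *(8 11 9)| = 6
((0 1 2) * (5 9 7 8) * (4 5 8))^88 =((0 1 2)(4 5 9 7))^88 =(9)(0 1 2)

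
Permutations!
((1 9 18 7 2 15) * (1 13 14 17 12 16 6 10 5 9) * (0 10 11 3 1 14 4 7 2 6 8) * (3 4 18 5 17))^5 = (0 8 16 12 17 10)(1 3 14)(2 15 13 18)(4 7 6 11)(5 9)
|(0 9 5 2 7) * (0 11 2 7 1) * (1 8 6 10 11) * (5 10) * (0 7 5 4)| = |(0 9 10 11 2 8 6 4)(1 7)| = 8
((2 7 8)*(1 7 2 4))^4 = ((1 7 8 4))^4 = (8)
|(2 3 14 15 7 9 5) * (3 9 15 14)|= |(2 9 5)(7 15)|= 6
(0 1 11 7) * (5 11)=(0 1 5 11 7)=[1, 5, 2, 3, 4, 11, 6, 0, 8, 9, 10, 7]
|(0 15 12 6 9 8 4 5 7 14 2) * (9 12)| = |(0 15 9 8 4 5 7 14 2)(6 12)| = 18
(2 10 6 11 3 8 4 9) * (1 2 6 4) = (1 2 10 4 9 6 11 3 8) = [0, 2, 10, 8, 9, 5, 11, 7, 1, 6, 4, 3]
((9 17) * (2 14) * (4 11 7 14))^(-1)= (2 14 7 11 4)(9 17)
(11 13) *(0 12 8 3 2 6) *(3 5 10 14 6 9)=[12, 1, 9, 2, 4, 10, 0, 7, 5, 3, 14, 13, 8, 11, 6]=(0 12 8 5 10 14 6)(2 9 3)(11 13)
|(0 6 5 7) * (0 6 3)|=|(0 3)(5 7 6)|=6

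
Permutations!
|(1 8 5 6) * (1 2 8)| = 4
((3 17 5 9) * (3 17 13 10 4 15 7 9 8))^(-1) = ((3 13 10 4 15 7 9 17 5 8))^(-1) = (3 8 5 17 9 7 15 4 10 13)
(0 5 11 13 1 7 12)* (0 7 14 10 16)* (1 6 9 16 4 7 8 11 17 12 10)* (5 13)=[13, 14, 2, 3, 7, 17, 9, 10, 11, 16, 4, 5, 8, 6, 1, 15, 0, 12]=(0 13 6 9 16)(1 14)(4 7 10)(5 17 12 8 11)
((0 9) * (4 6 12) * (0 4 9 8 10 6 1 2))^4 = ((0 8 10 6 12 9 4 1 2))^4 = (0 12 2 6 1 10 4 8 9)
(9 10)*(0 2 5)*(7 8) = (0 2 5)(7 8)(9 10) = [2, 1, 5, 3, 4, 0, 6, 8, 7, 10, 9]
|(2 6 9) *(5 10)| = 6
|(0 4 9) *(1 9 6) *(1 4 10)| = |(0 10 1 9)(4 6)| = 4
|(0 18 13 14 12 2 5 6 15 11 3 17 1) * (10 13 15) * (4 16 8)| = 21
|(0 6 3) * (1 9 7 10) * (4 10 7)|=|(0 6 3)(1 9 4 10)|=12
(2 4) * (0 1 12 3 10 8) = (0 1 12 3 10 8)(2 4) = [1, 12, 4, 10, 2, 5, 6, 7, 0, 9, 8, 11, 3]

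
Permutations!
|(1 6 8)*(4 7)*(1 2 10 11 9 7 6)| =8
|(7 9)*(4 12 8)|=|(4 12 8)(7 9)|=6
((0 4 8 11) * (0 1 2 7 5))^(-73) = (0 5 7 2 1 11 8 4)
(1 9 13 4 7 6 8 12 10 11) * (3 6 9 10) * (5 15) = (1 10 11)(3 6 8 12)(4 7 9 13)(5 15) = [0, 10, 2, 6, 7, 15, 8, 9, 12, 13, 11, 1, 3, 4, 14, 5]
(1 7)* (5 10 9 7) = (1 5 10 9 7) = [0, 5, 2, 3, 4, 10, 6, 1, 8, 7, 9]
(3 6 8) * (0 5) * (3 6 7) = (0 5)(3 7)(6 8) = [5, 1, 2, 7, 4, 0, 8, 3, 6]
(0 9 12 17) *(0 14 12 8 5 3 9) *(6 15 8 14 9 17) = [0, 1, 2, 17, 4, 3, 15, 7, 5, 14, 10, 11, 6, 13, 12, 8, 16, 9] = (3 17 9 14 12 6 15 8 5)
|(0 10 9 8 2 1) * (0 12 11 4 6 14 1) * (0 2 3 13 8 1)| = |(0 10 9 1 12 11 4 6 14)(3 13 8)| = 9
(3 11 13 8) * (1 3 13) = [0, 3, 2, 11, 4, 5, 6, 7, 13, 9, 10, 1, 12, 8] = (1 3 11)(8 13)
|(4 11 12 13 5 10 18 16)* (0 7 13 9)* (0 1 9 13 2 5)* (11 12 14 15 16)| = |(0 7 2 5 10 18 11 14 15 16 4 12 13)(1 9)| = 26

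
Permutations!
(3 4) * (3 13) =(3 4 13) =[0, 1, 2, 4, 13, 5, 6, 7, 8, 9, 10, 11, 12, 3]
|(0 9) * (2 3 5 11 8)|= |(0 9)(2 3 5 11 8)|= 10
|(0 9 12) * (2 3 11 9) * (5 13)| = |(0 2 3 11 9 12)(5 13)| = 6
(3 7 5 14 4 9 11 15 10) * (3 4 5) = (3 7)(4 9 11 15 10)(5 14) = [0, 1, 2, 7, 9, 14, 6, 3, 8, 11, 4, 15, 12, 13, 5, 10]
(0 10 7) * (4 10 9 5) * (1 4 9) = (0 1 4 10 7)(5 9) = [1, 4, 2, 3, 10, 9, 6, 0, 8, 5, 7]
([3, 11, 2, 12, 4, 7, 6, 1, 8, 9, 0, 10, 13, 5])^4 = [5, 3, 2, 7, 4, 10, 6, 0, 8, 9, 13, 12, 1, 11]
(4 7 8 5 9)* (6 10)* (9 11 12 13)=[0, 1, 2, 3, 7, 11, 10, 8, 5, 4, 6, 12, 13, 9]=(4 7 8 5 11 12 13 9)(6 10)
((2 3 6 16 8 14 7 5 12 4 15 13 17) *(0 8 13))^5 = ((0 8 14 7 5 12 4 15)(2 3 6 16 13 17))^5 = (0 12 14 15 5 8 4 7)(2 17 13 16 6 3)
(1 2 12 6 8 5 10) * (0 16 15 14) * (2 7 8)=(0 16 15 14)(1 7 8 5 10)(2 12 6)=[16, 7, 12, 3, 4, 10, 2, 8, 5, 9, 1, 11, 6, 13, 0, 14, 15]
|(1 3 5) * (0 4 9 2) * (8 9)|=15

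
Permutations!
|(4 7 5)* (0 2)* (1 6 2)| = 12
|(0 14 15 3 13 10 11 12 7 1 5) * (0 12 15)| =20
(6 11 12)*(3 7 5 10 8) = (3 7 5 10 8)(6 11 12) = [0, 1, 2, 7, 4, 10, 11, 5, 3, 9, 8, 12, 6]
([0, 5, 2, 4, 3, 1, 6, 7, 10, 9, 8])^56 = [0, 1, 2, 3, 4, 5, 6, 7, 8, 9, 10]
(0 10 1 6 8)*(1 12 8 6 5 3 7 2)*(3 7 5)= (0 10 12 8)(1 3 5 7 2)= [10, 3, 1, 5, 4, 7, 6, 2, 0, 9, 12, 11, 8]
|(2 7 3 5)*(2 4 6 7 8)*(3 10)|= |(2 8)(3 5 4 6 7 10)|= 6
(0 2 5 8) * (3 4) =(0 2 5 8)(3 4) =[2, 1, 5, 4, 3, 8, 6, 7, 0]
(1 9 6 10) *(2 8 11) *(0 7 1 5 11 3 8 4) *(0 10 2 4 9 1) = (0 7)(2 9 6)(3 8)(4 10 5 11) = [7, 1, 9, 8, 10, 11, 2, 0, 3, 6, 5, 4]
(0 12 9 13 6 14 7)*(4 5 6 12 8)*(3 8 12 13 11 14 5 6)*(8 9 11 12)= [8, 1, 2, 9, 6, 3, 5, 0, 4, 12, 10, 14, 11, 13, 7]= (0 8 4 6 5 3 9 12 11 14 7)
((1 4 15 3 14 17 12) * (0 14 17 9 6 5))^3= ((0 14 9 6 5)(1 4 15 3 17 12))^3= (0 6 14 5 9)(1 3)(4 17)(12 15)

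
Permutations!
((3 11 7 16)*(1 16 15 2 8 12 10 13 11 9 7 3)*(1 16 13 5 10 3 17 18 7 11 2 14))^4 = (1 12 17 14 8 11 15 2 9 7 13 3 18)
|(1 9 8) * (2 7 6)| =3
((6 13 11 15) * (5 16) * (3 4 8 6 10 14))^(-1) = ((3 4 8 6 13 11 15 10 14)(5 16))^(-1) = (3 14 10 15 11 13 6 8 4)(5 16)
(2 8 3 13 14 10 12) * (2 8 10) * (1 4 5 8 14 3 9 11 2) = (1 4 5 8 9 11 2 10 12 14)(3 13) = [0, 4, 10, 13, 5, 8, 6, 7, 9, 11, 12, 2, 14, 3, 1]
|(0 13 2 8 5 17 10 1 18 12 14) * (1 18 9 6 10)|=13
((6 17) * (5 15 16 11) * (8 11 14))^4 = ((5 15 16 14 8 11)(6 17))^4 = (17)(5 8 16)(11 14 15)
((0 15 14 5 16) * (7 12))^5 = (16)(7 12)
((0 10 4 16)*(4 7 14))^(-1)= (0 16 4 14 7 10)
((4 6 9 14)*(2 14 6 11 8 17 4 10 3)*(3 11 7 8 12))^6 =(4 8)(7 17)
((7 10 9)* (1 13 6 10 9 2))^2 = (1 6 2 13 10)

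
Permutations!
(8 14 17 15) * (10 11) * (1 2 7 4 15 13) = [0, 2, 7, 3, 15, 5, 6, 4, 14, 9, 11, 10, 12, 1, 17, 8, 16, 13] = (1 2 7 4 15 8 14 17 13)(10 11)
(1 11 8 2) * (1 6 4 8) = (1 11)(2 6 4 8) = [0, 11, 6, 3, 8, 5, 4, 7, 2, 9, 10, 1]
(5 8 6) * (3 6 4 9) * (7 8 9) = (3 6 5 9)(4 7 8) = [0, 1, 2, 6, 7, 9, 5, 8, 4, 3]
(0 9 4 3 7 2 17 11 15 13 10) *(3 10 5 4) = (0 9 3 7 2 17 11 15 13 5 4 10) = [9, 1, 17, 7, 10, 4, 6, 2, 8, 3, 0, 15, 12, 5, 14, 13, 16, 11]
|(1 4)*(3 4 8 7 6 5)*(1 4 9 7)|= 10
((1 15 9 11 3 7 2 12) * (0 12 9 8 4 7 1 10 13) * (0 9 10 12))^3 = ((1 15 8 4 7 2 10 13 9 11 3))^3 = (1 4 10 11 15 7 13 3 8 2 9)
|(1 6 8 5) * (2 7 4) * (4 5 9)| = |(1 6 8 9 4 2 7 5)| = 8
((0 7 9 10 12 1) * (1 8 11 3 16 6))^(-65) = (0 7 9 10 12 8 11 3 16 6 1)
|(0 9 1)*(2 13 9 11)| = 6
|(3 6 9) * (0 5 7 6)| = 6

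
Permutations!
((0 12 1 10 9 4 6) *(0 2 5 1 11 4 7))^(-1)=((0 12 11 4 6 2 5 1 10 9 7))^(-1)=(0 7 9 10 1 5 2 6 4 11 12)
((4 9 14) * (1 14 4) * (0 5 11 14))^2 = ((0 5 11 14 1)(4 9))^2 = (0 11 1 5 14)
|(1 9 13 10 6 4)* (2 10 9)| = 10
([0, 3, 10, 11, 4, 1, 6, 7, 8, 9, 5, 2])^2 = (1 11 10)(2 5 3)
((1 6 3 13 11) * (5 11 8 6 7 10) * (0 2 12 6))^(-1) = (0 8 13 3 6 12 2)(1 11 5 10 7)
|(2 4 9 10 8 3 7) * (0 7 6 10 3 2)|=|(0 7)(2 4 9 3 6 10 8)|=14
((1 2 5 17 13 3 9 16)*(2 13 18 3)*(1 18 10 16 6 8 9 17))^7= (1 5 2 13)(3 10 18 17 16)(6 8 9)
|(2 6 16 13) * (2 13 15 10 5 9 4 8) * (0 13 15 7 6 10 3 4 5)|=|(0 13 15 3 4 8 2 10)(5 9)(6 16 7)|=24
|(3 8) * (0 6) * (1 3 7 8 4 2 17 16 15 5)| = 8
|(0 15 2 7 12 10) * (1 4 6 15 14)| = |(0 14 1 4 6 15 2 7 12 10)| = 10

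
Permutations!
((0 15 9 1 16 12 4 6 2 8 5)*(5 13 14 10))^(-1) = ((0 15 9 1 16 12 4 6 2 8 13 14 10 5))^(-1) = (0 5 10 14 13 8 2 6 4 12 16 1 9 15)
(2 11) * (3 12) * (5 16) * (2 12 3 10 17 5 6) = (2 11 12 10 17 5 16 6) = [0, 1, 11, 3, 4, 16, 2, 7, 8, 9, 17, 12, 10, 13, 14, 15, 6, 5]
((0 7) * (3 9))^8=(9)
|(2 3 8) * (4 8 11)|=|(2 3 11 4 8)|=5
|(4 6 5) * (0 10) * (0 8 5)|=|(0 10 8 5 4 6)|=6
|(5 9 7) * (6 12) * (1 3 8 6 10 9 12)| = |(1 3 8 6)(5 12 10 9 7)| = 20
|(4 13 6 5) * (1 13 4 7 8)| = 6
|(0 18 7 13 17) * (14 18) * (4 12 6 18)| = 9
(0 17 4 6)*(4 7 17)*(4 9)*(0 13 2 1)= [9, 0, 1, 3, 6, 5, 13, 17, 8, 4, 10, 11, 12, 2, 14, 15, 16, 7]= (0 9 4 6 13 2 1)(7 17)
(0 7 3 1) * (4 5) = (0 7 3 1)(4 5) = [7, 0, 2, 1, 5, 4, 6, 3]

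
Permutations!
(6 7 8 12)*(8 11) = (6 7 11 8 12) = [0, 1, 2, 3, 4, 5, 7, 11, 12, 9, 10, 8, 6]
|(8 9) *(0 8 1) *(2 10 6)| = |(0 8 9 1)(2 10 6)| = 12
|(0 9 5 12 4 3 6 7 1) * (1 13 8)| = |(0 9 5 12 4 3 6 7 13 8 1)| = 11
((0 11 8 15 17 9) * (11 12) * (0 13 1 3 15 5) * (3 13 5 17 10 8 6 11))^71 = ((0 12 3 15 10 8 17 9 5)(1 13)(6 11))^71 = (0 5 9 17 8 10 15 3 12)(1 13)(6 11)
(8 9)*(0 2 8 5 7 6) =(0 2 8 9 5 7 6) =[2, 1, 8, 3, 4, 7, 0, 6, 9, 5]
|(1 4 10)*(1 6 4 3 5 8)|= 12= |(1 3 5 8)(4 10 6)|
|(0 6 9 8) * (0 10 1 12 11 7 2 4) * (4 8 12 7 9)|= 15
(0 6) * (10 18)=[6, 1, 2, 3, 4, 5, 0, 7, 8, 9, 18, 11, 12, 13, 14, 15, 16, 17, 10]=(0 6)(10 18)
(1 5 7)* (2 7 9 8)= (1 5 9 8 2 7)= [0, 5, 7, 3, 4, 9, 6, 1, 2, 8]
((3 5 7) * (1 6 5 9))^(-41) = (1 6 5 7 3 9)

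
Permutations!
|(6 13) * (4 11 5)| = |(4 11 5)(6 13)| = 6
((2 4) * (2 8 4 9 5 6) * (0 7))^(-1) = (0 7)(2 6 5 9)(4 8)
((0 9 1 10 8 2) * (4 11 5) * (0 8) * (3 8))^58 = ((0 9 1 10)(2 3 8)(4 11 5))^58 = (0 1)(2 3 8)(4 11 5)(9 10)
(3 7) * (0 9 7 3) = (0 9 7) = [9, 1, 2, 3, 4, 5, 6, 0, 8, 7]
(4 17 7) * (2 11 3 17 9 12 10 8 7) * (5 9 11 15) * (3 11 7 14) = (2 15 5 9 12 10 8 14 3 17)(4 7) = [0, 1, 15, 17, 7, 9, 6, 4, 14, 12, 8, 11, 10, 13, 3, 5, 16, 2]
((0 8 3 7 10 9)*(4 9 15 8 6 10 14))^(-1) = ((0 6 10 15 8 3 7 14 4 9))^(-1) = (0 9 4 14 7 3 8 15 10 6)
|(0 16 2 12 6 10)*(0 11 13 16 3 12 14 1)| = |(0 3 12 6 10 11 13 16 2 14 1)| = 11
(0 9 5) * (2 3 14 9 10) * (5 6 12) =(0 10 2 3 14 9 6 12 5) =[10, 1, 3, 14, 4, 0, 12, 7, 8, 6, 2, 11, 5, 13, 9]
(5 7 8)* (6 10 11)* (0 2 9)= [2, 1, 9, 3, 4, 7, 10, 8, 5, 0, 11, 6]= (0 2 9)(5 7 8)(6 10 11)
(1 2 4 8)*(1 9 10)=(1 2 4 8 9 10)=[0, 2, 4, 3, 8, 5, 6, 7, 9, 10, 1]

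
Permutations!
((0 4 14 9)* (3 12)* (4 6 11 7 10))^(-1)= ((0 6 11 7 10 4 14 9)(3 12))^(-1)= (0 9 14 4 10 7 11 6)(3 12)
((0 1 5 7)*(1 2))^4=((0 2 1 5 7))^4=(0 7 5 1 2)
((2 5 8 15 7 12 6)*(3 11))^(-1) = (2 6 12 7 15 8 5)(3 11)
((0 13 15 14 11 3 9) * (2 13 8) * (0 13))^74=(0 2 8)(3 13 14)(9 15 11)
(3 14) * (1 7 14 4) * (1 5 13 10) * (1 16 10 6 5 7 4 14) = [0, 4, 2, 14, 7, 13, 5, 1, 8, 9, 16, 11, 12, 6, 3, 15, 10] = (1 4 7)(3 14)(5 13 6)(10 16)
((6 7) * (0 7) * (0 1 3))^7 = (0 6 3 7 1)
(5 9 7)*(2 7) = (2 7 5 9) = [0, 1, 7, 3, 4, 9, 6, 5, 8, 2]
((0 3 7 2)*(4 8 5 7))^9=(0 4 5 2 3 8 7)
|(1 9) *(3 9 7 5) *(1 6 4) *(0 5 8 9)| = 6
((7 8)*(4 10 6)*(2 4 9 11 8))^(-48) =((2 4 10 6 9 11 8 7))^(-48) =(11)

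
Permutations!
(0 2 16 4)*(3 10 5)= (0 2 16 4)(3 10 5)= [2, 1, 16, 10, 0, 3, 6, 7, 8, 9, 5, 11, 12, 13, 14, 15, 4]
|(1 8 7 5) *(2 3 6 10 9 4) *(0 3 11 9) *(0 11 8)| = 12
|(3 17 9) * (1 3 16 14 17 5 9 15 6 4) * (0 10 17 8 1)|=42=|(0 10 17 15 6 4)(1 3 5 9 16 14 8)|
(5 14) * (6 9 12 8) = (5 14)(6 9 12 8) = [0, 1, 2, 3, 4, 14, 9, 7, 6, 12, 10, 11, 8, 13, 5]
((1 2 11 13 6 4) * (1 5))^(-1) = ((1 2 11 13 6 4 5))^(-1) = (1 5 4 6 13 11 2)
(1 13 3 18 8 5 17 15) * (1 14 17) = (1 13 3 18 8 5)(14 17 15) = [0, 13, 2, 18, 4, 1, 6, 7, 5, 9, 10, 11, 12, 3, 17, 14, 16, 15, 8]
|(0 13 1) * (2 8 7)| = 3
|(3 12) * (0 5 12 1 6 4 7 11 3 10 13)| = |(0 5 12 10 13)(1 6 4 7 11 3)| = 30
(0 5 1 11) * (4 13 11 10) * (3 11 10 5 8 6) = [8, 5, 2, 11, 13, 1, 3, 7, 6, 9, 4, 0, 12, 10] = (0 8 6 3 11)(1 5)(4 13 10)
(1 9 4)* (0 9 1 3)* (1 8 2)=(0 9 4 3)(1 8 2)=[9, 8, 1, 0, 3, 5, 6, 7, 2, 4]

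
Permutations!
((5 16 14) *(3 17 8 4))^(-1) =((3 17 8 4)(5 16 14))^(-1) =(3 4 8 17)(5 14 16)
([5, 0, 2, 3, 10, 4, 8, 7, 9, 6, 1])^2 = (0 4 1 5 10)(6 9 8)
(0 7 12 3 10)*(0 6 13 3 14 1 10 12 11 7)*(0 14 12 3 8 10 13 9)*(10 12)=(0 14 1 13 8 12 10 6 9)(7 11)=[14, 13, 2, 3, 4, 5, 9, 11, 12, 0, 6, 7, 10, 8, 1]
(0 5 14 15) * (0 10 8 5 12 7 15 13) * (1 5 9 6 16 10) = (0 12 7 15 1 5 14 13)(6 16 10 8 9) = [12, 5, 2, 3, 4, 14, 16, 15, 9, 6, 8, 11, 7, 0, 13, 1, 10]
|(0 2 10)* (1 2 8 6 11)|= |(0 8 6 11 1 2 10)|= 7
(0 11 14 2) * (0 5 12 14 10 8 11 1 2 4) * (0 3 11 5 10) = [1, 2, 10, 11, 3, 12, 6, 7, 5, 9, 8, 0, 14, 13, 4] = (0 1 2 10 8 5 12 14 4 3 11)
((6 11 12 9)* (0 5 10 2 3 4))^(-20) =((0 5 10 2 3 4)(6 11 12 9))^(-20) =(12)(0 3 10)(2 5 4)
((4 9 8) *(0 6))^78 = ((0 6)(4 9 8))^78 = (9)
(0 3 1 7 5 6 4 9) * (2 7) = (0 3 1 2 7 5 6 4 9) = [3, 2, 7, 1, 9, 6, 4, 5, 8, 0]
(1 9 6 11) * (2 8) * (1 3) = [0, 9, 8, 1, 4, 5, 11, 7, 2, 6, 10, 3] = (1 9 6 11 3)(2 8)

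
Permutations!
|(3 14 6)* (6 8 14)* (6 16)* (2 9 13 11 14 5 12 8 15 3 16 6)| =|(2 9 13 11 14 15 3 6 16)(5 12 8)| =9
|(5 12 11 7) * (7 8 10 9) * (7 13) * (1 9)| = 9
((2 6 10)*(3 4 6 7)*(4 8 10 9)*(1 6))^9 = (1 6 9 4)(2 10 8 3 7)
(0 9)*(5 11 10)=(0 9)(5 11 10)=[9, 1, 2, 3, 4, 11, 6, 7, 8, 0, 5, 10]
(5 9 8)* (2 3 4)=(2 3 4)(5 9 8)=[0, 1, 3, 4, 2, 9, 6, 7, 5, 8]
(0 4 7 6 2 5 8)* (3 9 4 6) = [6, 1, 5, 9, 7, 8, 2, 3, 0, 4] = (0 6 2 5 8)(3 9 4 7)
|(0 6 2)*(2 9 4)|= 5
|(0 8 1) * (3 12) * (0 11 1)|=2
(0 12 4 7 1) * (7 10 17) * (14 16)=(0 12 4 10 17 7 1)(14 16)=[12, 0, 2, 3, 10, 5, 6, 1, 8, 9, 17, 11, 4, 13, 16, 15, 14, 7]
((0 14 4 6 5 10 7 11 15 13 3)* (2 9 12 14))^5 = (0 4 11 2 6 15 9 5 13 12 10 3 14 7)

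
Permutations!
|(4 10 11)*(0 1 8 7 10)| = 7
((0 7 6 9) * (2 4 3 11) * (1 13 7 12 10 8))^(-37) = ((0 12 10 8 1 13 7 6 9)(2 4 3 11))^(-37) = (0 9 6 7 13 1 8 10 12)(2 11 3 4)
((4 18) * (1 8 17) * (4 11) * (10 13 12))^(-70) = (1 17 8)(4 11 18)(10 12 13)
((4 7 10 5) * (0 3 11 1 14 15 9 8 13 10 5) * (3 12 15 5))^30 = (0 15 8 10 12 9 13)(1 5 7 11 14 4 3) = ((0 12 15 9 8 13 10)(1 14 5 4 7 3 11))^30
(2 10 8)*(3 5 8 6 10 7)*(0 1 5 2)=(0 1 5 8)(2 7 3)(6 10)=[1, 5, 7, 2, 4, 8, 10, 3, 0, 9, 6]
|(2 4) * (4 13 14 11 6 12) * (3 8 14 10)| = |(2 13 10 3 8 14 11 6 12 4)| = 10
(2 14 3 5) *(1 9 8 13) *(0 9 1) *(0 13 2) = [9, 1, 14, 5, 4, 0, 6, 7, 2, 8, 10, 11, 12, 13, 3] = (0 9 8 2 14 3 5)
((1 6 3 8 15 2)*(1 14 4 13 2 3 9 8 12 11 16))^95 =(1 3 6 12 9 11 8 16 15)(2 13 4 14) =((1 6 9 8 15 3 12 11 16)(2 14 4 13))^95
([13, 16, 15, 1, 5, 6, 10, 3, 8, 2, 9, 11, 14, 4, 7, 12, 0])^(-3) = [3, 14, 6, 12, 16, 0, 13, 15, 8, 5, 4, 11, 9, 1, 2, 10, 7]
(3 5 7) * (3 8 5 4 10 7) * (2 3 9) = (2 3 4 10 7 8 5 9) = [0, 1, 3, 4, 10, 9, 6, 8, 5, 2, 7]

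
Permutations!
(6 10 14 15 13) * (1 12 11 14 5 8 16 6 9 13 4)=[0, 12, 2, 3, 1, 8, 10, 7, 16, 13, 5, 14, 11, 9, 15, 4, 6]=(1 12 11 14 15 4)(5 8 16 6 10)(9 13)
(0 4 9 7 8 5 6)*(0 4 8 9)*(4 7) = [8, 1, 2, 3, 0, 6, 7, 9, 5, 4] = (0 8 5 6 7 9 4)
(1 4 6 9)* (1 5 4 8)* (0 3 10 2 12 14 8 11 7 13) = (0 3 10 2 12 14 8 1 11 7 13)(4 6 9 5) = [3, 11, 12, 10, 6, 4, 9, 13, 1, 5, 2, 7, 14, 0, 8]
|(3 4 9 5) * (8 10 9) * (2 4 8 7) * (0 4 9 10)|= |(10)(0 4 7 2 9 5 3 8)|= 8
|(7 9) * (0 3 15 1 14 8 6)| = 14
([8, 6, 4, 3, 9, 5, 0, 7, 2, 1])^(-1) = (0 6 1 9 4 2 8)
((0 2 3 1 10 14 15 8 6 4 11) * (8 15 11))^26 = (15)(0 14 1 2 11 10 3)(4 6 8)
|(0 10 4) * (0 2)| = |(0 10 4 2)| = 4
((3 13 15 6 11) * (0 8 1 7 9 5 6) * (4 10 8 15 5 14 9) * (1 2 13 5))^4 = (15)(1 8 7 2 4 13 10)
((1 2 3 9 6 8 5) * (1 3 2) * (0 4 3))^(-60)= (0 9 5 3 8 4 6)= ((0 4 3 9 6 8 5))^(-60)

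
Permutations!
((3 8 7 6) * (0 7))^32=((0 7 6 3 8))^32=(0 6 8 7 3)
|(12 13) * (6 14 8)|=6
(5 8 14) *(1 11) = (1 11)(5 8 14) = [0, 11, 2, 3, 4, 8, 6, 7, 14, 9, 10, 1, 12, 13, 5]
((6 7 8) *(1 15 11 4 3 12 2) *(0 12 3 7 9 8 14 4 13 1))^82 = ((0 12 2)(1 15 11 13)(4 7 14)(6 9 8))^82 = (0 12 2)(1 11)(4 7 14)(6 9 8)(13 15)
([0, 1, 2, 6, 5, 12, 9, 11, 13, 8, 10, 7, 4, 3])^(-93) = (3 9 13 6 8)(7 11)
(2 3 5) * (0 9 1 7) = [9, 7, 3, 5, 4, 2, 6, 0, 8, 1] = (0 9 1 7)(2 3 5)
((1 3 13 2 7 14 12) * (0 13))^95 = (0 3 1 12 14 7 2 13)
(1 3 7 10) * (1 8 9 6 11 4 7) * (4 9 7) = (1 3)(6 11 9)(7 10 8) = [0, 3, 2, 1, 4, 5, 11, 10, 7, 6, 8, 9]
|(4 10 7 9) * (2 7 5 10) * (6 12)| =|(2 7 9 4)(5 10)(6 12)| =4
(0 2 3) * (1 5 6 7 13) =(0 2 3)(1 5 6 7 13) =[2, 5, 3, 0, 4, 6, 7, 13, 8, 9, 10, 11, 12, 1]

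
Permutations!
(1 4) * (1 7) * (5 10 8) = (1 4 7)(5 10 8) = [0, 4, 2, 3, 7, 10, 6, 1, 5, 9, 8]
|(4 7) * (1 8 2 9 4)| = |(1 8 2 9 4 7)| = 6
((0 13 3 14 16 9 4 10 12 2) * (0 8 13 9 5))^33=(0 14 8 10)(2 4 5 3)(9 16 13 12)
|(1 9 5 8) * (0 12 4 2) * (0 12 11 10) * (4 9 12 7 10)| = 30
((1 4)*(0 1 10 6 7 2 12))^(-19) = (0 7 4 12 6 1 2 10)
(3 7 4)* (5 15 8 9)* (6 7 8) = [0, 1, 2, 8, 3, 15, 7, 4, 9, 5, 10, 11, 12, 13, 14, 6] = (3 8 9 5 15 6 7 4)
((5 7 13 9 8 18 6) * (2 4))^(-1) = ((2 4)(5 7 13 9 8 18 6))^(-1) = (2 4)(5 6 18 8 9 13 7)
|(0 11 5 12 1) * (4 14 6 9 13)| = 5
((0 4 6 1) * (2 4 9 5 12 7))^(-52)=(0 5 7 4 1 9 12 2 6)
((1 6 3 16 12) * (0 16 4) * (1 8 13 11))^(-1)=((0 16 12 8 13 11 1 6 3 4))^(-1)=(0 4 3 6 1 11 13 8 12 16)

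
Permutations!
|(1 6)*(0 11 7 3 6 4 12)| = |(0 11 7 3 6 1 4 12)| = 8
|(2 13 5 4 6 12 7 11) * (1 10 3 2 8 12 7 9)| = |(1 10 3 2 13 5 4 6 7 11 8 12 9)| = 13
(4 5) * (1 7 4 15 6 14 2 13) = [0, 7, 13, 3, 5, 15, 14, 4, 8, 9, 10, 11, 12, 1, 2, 6] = (1 7 4 5 15 6 14 2 13)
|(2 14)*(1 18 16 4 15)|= |(1 18 16 4 15)(2 14)|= 10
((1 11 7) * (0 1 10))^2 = ((0 1 11 7 10))^2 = (0 11 10 1 7)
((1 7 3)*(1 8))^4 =((1 7 3 8))^4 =(8)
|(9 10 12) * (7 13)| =|(7 13)(9 10 12)| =6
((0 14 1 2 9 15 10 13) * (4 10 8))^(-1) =(0 13 10 4 8 15 9 2 1 14)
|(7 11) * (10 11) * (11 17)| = 4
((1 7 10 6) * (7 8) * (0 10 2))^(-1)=((0 10 6 1 8 7 2))^(-1)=(0 2 7 8 1 6 10)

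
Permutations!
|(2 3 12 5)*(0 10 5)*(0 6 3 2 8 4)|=15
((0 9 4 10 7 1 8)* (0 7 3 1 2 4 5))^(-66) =(1 4 8 10 7 3 2)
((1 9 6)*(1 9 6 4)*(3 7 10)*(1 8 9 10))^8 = (1 3 6 7 10)(4 9 8)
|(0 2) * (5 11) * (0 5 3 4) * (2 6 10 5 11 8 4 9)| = |(0 6 10 5 8 4)(2 11 3 9)| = 12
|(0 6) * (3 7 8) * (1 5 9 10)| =|(0 6)(1 5 9 10)(3 7 8)| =12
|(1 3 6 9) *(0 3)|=5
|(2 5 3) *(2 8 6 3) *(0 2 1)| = 12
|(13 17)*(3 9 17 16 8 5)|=|(3 9 17 13 16 8 5)|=7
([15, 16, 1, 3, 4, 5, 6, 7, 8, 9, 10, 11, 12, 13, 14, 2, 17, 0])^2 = (0 2 16)(1 17 15)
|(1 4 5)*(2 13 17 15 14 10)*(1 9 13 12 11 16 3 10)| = |(1 4 5 9 13 17 15 14)(2 12 11 16 3 10)| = 24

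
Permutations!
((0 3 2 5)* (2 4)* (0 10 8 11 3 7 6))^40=((0 7 6)(2 5 10 8 11 3 4))^40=(0 7 6)(2 3 8 5 4 11 10)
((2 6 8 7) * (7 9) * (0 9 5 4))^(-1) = ((0 9 7 2 6 8 5 4))^(-1) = (0 4 5 8 6 2 7 9)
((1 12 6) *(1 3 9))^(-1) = (1 9 3 6 12)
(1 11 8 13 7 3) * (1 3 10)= (1 11 8 13 7 10)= [0, 11, 2, 3, 4, 5, 6, 10, 13, 9, 1, 8, 12, 7]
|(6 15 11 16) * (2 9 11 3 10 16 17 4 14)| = 30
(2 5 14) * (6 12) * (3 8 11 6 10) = (2 5 14)(3 8 11 6 12 10) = [0, 1, 5, 8, 4, 14, 12, 7, 11, 9, 3, 6, 10, 13, 2]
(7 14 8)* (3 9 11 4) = (3 9 11 4)(7 14 8) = [0, 1, 2, 9, 3, 5, 6, 14, 7, 11, 10, 4, 12, 13, 8]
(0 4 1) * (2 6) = (0 4 1)(2 6) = [4, 0, 6, 3, 1, 5, 2]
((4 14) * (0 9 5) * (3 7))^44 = ((0 9 5)(3 7)(4 14))^44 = (14)(0 5 9)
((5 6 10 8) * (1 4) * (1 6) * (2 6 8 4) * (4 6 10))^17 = (1 6 5 10 8 2 4)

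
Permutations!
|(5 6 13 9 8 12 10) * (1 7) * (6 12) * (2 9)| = 30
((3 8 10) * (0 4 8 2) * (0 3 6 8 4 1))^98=((0 1)(2 3)(6 8 10))^98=(6 10 8)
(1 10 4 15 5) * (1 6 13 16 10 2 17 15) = (1 2 17 15 5 6 13 16 10 4) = [0, 2, 17, 3, 1, 6, 13, 7, 8, 9, 4, 11, 12, 16, 14, 5, 10, 15]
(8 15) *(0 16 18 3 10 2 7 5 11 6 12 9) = (0 16 18 3 10 2 7 5 11 6 12 9)(8 15) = [16, 1, 7, 10, 4, 11, 12, 5, 15, 0, 2, 6, 9, 13, 14, 8, 18, 17, 3]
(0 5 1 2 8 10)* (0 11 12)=(0 5 1 2 8 10 11 12)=[5, 2, 8, 3, 4, 1, 6, 7, 10, 9, 11, 12, 0]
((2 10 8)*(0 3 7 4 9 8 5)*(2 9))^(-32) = ((0 3 7 4 2 10 5)(8 9))^(-32) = (0 4 5 7 10 3 2)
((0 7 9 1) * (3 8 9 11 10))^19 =((0 7 11 10 3 8 9 1))^19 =(0 10 9 7 3 1 11 8)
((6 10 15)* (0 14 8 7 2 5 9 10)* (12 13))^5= ((0 14 8 7 2 5 9 10 15 6)(12 13))^5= (0 5)(2 6)(7 15)(8 10)(9 14)(12 13)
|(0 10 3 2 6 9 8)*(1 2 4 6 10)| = |(0 1 2 10 3 4 6 9 8)| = 9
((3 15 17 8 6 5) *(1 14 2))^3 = ((1 14 2)(3 15 17 8 6 5))^3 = (3 8)(5 17)(6 15)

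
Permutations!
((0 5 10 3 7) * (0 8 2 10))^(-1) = (0 5)(2 8 7 3 10) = ((0 5)(2 10 3 7 8))^(-1)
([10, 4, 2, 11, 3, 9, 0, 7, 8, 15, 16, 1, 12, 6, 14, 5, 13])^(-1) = [6, 11, 2, 4, 1, 15, 13, 7, 8, 5, 0, 3, 12, 16, 14, 9, 10]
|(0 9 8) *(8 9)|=2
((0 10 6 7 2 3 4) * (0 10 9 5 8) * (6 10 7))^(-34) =((10)(0 9 5 8)(2 3 4 7))^(-34) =(10)(0 5)(2 4)(3 7)(8 9)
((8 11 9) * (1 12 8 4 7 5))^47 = (1 5 7 4 9 11 8 12)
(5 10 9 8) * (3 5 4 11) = [0, 1, 2, 5, 11, 10, 6, 7, 4, 8, 9, 3] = (3 5 10 9 8 4 11)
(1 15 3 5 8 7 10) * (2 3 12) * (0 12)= (0 12 2 3 5 8 7 10 1 15)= [12, 15, 3, 5, 4, 8, 6, 10, 7, 9, 1, 11, 2, 13, 14, 0]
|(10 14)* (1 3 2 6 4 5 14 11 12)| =10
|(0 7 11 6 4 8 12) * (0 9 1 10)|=10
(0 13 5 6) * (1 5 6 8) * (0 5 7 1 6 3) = [13, 7, 2, 0, 4, 8, 5, 1, 6, 9, 10, 11, 12, 3] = (0 13 3)(1 7)(5 8 6)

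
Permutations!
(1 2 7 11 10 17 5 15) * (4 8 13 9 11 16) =(1 2 7 16 4 8 13 9 11 10 17 5 15) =[0, 2, 7, 3, 8, 15, 6, 16, 13, 11, 17, 10, 12, 9, 14, 1, 4, 5]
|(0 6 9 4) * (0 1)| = 5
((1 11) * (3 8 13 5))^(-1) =(1 11)(3 5 13 8)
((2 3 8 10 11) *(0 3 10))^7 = (0 3 8)(2 10 11)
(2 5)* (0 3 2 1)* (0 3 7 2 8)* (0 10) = (0 7 2 5 1 3 8 10) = [7, 3, 5, 8, 4, 1, 6, 2, 10, 9, 0]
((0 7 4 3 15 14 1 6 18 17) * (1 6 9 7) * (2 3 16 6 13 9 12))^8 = ((0 1 12 2 3 15 14 13 9 7 4 16 6 18 17))^8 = (0 9 1 7 12 4 2 16 3 6 15 18 14 17 13)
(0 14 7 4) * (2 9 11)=[14, 1, 9, 3, 0, 5, 6, 4, 8, 11, 10, 2, 12, 13, 7]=(0 14 7 4)(2 9 11)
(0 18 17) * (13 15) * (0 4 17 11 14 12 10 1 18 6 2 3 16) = (0 6 2 3 16)(1 18 11 14 12 10)(4 17)(13 15) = [6, 18, 3, 16, 17, 5, 2, 7, 8, 9, 1, 14, 10, 15, 12, 13, 0, 4, 11]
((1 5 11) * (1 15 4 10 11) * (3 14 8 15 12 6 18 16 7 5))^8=(1 12 14 18 15 7 10)(3 6 8 16 4 5 11)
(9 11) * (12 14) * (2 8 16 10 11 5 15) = [0, 1, 8, 3, 4, 15, 6, 7, 16, 5, 11, 9, 14, 13, 12, 2, 10] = (2 8 16 10 11 9 5 15)(12 14)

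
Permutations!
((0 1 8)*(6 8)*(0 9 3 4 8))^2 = ((0 1 6)(3 4 8 9))^2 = (0 6 1)(3 8)(4 9)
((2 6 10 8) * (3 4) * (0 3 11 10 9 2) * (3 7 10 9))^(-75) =(0 7 10 8)(2 4)(3 9)(6 11)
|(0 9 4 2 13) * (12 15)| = 10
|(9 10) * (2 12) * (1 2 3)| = 4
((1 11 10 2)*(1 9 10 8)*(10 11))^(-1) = (1 8 11 9 2 10)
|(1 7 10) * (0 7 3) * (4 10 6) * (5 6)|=8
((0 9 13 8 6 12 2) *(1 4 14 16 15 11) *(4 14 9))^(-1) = (0 2 12 6 8 13 9 4)(1 11 15 16 14)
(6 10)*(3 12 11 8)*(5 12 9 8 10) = (3 9 8)(5 12 11 10 6) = [0, 1, 2, 9, 4, 12, 5, 7, 3, 8, 6, 10, 11]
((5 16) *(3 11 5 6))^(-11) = (3 6 16 5 11)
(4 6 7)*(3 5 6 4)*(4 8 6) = (3 5 4 8 6 7) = [0, 1, 2, 5, 8, 4, 7, 3, 6]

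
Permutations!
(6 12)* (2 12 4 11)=(2 12 6 4 11)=[0, 1, 12, 3, 11, 5, 4, 7, 8, 9, 10, 2, 6]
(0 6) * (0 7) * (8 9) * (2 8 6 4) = [4, 1, 8, 3, 2, 5, 7, 0, 9, 6] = (0 4 2 8 9 6 7)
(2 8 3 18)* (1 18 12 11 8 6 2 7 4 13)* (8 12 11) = (1 18 7 4 13)(2 6)(3 11 12 8) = [0, 18, 6, 11, 13, 5, 2, 4, 3, 9, 10, 12, 8, 1, 14, 15, 16, 17, 7]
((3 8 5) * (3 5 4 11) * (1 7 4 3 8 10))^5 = (1 3 11 7 10 8 4)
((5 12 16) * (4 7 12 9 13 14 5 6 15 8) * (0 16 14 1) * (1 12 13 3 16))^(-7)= (0 1)(3 4 5 15 12 16 7 9 8 14 6 13)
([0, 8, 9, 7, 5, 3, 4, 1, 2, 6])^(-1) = (1 7 3 5 4 6 9 2 8)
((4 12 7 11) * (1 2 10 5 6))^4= ((1 2 10 5 6)(4 12 7 11))^4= (12)(1 6 5 10 2)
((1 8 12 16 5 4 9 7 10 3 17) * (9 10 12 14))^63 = (1 9 16 10)(3 8 7 5)(4 17 14 12)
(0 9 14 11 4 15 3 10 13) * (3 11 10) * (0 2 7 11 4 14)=[9, 1, 7, 3, 15, 5, 6, 11, 8, 0, 13, 14, 12, 2, 10, 4]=(0 9)(2 7 11 14 10 13)(4 15)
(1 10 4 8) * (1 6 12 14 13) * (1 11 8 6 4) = [0, 10, 2, 3, 6, 5, 12, 7, 4, 9, 1, 8, 14, 11, 13] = (1 10)(4 6 12 14 13 11 8)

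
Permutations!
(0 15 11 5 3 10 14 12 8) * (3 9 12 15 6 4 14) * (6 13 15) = (0 13 15 11 5 9 12 8)(3 10)(4 14 6) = [13, 1, 2, 10, 14, 9, 4, 7, 0, 12, 3, 5, 8, 15, 6, 11]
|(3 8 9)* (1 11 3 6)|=6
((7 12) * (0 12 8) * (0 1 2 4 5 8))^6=((0 12 7)(1 2 4 5 8))^6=(12)(1 2 4 5 8)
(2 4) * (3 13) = (2 4)(3 13) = [0, 1, 4, 13, 2, 5, 6, 7, 8, 9, 10, 11, 12, 3]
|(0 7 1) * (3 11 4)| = 3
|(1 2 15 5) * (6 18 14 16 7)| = |(1 2 15 5)(6 18 14 16 7)| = 20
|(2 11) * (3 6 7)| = 6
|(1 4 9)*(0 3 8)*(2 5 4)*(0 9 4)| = |(0 3 8 9 1 2 5)| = 7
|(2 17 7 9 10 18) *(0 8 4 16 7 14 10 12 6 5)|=|(0 8 4 16 7 9 12 6 5)(2 17 14 10 18)|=45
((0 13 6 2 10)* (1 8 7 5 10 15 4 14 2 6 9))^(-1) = (0 10 5 7 8 1 9 13)(2 14 4 15)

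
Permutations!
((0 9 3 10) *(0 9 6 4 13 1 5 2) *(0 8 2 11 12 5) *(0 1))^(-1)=(0 13 4 6)(2 8)(3 9 10)(5 12 11)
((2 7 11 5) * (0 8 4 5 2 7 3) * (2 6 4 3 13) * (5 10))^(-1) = ((0 8 3)(2 13)(4 10 5 7 11 6))^(-1) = (0 3 8)(2 13)(4 6 11 7 5 10)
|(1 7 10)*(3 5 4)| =3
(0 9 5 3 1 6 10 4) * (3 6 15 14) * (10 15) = (0 9 5 6 15 14 3 1 10 4) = [9, 10, 2, 1, 0, 6, 15, 7, 8, 5, 4, 11, 12, 13, 3, 14]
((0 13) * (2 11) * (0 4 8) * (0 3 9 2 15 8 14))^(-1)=((0 13 4 14)(2 11 15 8 3 9))^(-1)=(0 14 4 13)(2 9 3 8 15 11)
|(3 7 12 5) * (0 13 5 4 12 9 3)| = |(0 13 5)(3 7 9)(4 12)| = 6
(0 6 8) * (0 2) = [6, 1, 0, 3, 4, 5, 8, 7, 2] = (0 6 8 2)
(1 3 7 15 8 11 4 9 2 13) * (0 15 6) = (0 15 8 11 4 9 2 13 1 3 7 6) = [15, 3, 13, 7, 9, 5, 0, 6, 11, 2, 10, 4, 12, 1, 14, 8]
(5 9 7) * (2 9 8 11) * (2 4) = [0, 1, 9, 3, 2, 8, 6, 5, 11, 7, 10, 4] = (2 9 7 5 8 11 4)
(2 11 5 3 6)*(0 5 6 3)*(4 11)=[5, 1, 4, 3, 11, 0, 2, 7, 8, 9, 10, 6]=(0 5)(2 4 11 6)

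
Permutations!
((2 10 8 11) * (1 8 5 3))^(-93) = (1 5 2 8 3 10 11)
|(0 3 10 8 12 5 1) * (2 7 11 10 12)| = |(0 3 12 5 1)(2 7 11 10 8)| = 5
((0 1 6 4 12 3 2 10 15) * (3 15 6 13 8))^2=(0 13 3 10 4 15 1 8 2 6 12)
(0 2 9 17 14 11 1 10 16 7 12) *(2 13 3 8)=(0 13 3 8 2 9 17 14 11 1 10 16 7 12)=[13, 10, 9, 8, 4, 5, 6, 12, 2, 17, 16, 1, 0, 3, 11, 15, 7, 14]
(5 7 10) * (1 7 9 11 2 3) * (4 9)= (1 7 10 5 4 9 11 2 3)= [0, 7, 3, 1, 9, 4, 6, 10, 8, 11, 5, 2]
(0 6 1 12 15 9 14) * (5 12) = (0 6 1 5 12 15 9 14) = [6, 5, 2, 3, 4, 12, 1, 7, 8, 14, 10, 11, 15, 13, 0, 9]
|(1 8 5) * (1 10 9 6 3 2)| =|(1 8 5 10 9 6 3 2)| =8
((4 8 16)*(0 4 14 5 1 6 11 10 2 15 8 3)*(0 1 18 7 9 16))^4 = (0 6 15 3 10)(1 2 4 11 8)(5 16 7)(9 18 14)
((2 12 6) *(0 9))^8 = ((0 9)(2 12 6))^8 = (2 6 12)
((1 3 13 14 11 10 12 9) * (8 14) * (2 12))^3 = ((1 3 13 8 14 11 10 2 12 9))^3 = (1 8 10 9 13 11 12 3 14 2)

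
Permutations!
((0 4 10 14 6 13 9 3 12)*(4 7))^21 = (0 7 4 10 14 6 13 9 3 12) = ((0 7 4 10 14 6 13 9 3 12))^21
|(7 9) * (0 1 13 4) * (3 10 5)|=|(0 1 13 4)(3 10 5)(7 9)|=12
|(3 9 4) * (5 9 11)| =5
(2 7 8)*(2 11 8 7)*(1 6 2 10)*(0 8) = (0 8 11)(1 6 2 10) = [8, 6, 10, 3, 4, 5, 2, 7, 11, 9, 1, 0]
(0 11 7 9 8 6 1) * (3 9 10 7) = (0 11 3 9 8 6 1)(7 10) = [11, 0, 2, 9, 4, 5, 1, 10, 6, 8, 7, 3]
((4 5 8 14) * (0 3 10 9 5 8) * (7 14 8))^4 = ((0 3 10 9 5)(4 7 14))^4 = (0 5 9 10 3)(4 7 14)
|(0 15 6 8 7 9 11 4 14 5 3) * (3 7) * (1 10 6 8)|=12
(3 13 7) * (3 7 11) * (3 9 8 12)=(3 13 11 9 8 12)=[0, 1, 2, 13, 4, 5, 6, 7, 12, 8, 10, 9, 3, 11]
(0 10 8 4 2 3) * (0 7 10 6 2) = (0 6 2 3 7 10 8 4) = [6, 1, 3, 7, 0, 5, 2, 10, 4, 9, 8]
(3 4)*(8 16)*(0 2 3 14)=(0 2 3 4 14)(8 16)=[2, 1, 3, 4, 14, 5, 6, 7, 16, 9, 10, 11, 12, 13, 0, 15, 8]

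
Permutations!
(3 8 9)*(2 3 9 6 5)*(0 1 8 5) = (9)(0 1 8 6)(2 3 5) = [1, 8, 3, 5, 4, 2, 0, 7, 6, 9]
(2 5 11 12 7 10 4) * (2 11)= (2 5)(4 11 12 7 10)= [0, 1, 5, 3, 11, 2, 6, 10, 8, 9, 4, 12, 7]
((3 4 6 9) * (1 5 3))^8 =(1 3 6)(4 9 5)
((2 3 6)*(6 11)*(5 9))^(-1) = ((2 3 11 6)(5 9))^(-1) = (2 6 11 3)(5 9)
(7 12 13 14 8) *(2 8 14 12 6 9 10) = (14)(2 8 7 6 9 10)(12 13) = [0, 1, 8, 3, 4, 5, 9, 6, 7, 10, 2, 11, 13, 12, 14]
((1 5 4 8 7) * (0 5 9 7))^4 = ((0 5 4 8)(1 9 7))^4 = (1 9 7)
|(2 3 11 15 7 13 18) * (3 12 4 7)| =|(2 12 4 7 13 18)(3 11 15)| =6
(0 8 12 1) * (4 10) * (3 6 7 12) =(0 8 3 6 7 12 1)(4 10) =[8, 0, 2, 6, 10, 5, 7, 12, 3, 9, 4, 11, 1]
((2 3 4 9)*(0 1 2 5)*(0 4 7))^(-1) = (0 7 3 2 1)(4 5 9)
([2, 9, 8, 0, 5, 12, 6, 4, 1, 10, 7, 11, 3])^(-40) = (0 9 5 2 10 12 8 7 3 1 4)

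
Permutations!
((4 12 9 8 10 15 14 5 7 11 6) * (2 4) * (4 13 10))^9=(15)(4 12 9 8)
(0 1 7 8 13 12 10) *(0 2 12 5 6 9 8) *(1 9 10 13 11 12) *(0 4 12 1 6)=(0 9 8 11 1 7 4 12 13 5)(2 6 10)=[9, 7, 6, 3, 12, 0, 10, 4, 11, 8, 2, 1, 13, 5]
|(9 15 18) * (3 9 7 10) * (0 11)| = |(0 11)(3 9 15 18 7 10)| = 6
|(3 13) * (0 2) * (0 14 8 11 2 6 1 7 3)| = 12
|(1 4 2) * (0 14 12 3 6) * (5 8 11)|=|(0 14 12 3 6)(1 4 2)(5 8 11)|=15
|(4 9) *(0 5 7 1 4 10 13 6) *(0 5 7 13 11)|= 21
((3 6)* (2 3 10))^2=(2 6)(3 10)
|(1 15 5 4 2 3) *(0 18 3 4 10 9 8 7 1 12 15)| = |(0 18 3 12 15 5 10 9 8 7 1)(2 4)| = 22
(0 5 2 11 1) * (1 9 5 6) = (0 6 1)(2 11 9 5) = [6, 0, 11, 3, 4, 2, 1, 7, 8, 5, 10, 9]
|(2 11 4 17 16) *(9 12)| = |(2 11 4 17 16)(9 12)| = 10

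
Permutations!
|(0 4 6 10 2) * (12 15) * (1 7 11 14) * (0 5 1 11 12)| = 10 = |(0 4 6 10 2 5 1 7 12 15)(11 14)|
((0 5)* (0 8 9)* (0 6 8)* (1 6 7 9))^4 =(9)(1 6 8)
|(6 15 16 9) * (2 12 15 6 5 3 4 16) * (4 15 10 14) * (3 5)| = |(2 12 10 14 4 16 9 3 15)| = 9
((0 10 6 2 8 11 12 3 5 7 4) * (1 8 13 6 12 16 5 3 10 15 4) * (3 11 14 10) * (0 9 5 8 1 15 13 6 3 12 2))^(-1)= ((0 13 3 11 16 8 14 10 2 6)(4 9 5 7 15))^(-1)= (0 6 2 10 14 8 16 11 3 13)(4 15 7 5 9)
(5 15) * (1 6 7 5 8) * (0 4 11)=(0 4 11)(1 6 7 5 15 8)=[4, 6, 2, 3, 11, 15, 7, 5, 1, 9, 10, 0, 12, 13, 14, 8]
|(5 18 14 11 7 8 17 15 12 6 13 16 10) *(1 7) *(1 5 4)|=|(1 7 8 17 15 12 6 13 16 10 4)(5 18 14 11)|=44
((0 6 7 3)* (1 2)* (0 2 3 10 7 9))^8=(10)(0 9 6)(1 2 3)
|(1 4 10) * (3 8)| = |(1 4 10)(3 8)| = 6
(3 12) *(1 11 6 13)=(1 11 6 13)(3 12)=[0, 11, 2, 12, 4, 5, 13, 7, 8, 9, 10, 6, 3, 1]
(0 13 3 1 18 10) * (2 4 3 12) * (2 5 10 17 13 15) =(0 15 2 4 3 1 18 17 13 12 5 10) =[15, 18, 4, 1, 3, 10, 6, 7, 8, 9, 0, 11, 5, 12, 14, 2, 16, 13, 17]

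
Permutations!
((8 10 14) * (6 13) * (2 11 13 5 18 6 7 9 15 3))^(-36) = ((2 11 13 7 9 15 3)(5 18 6)(8 10 14))^(-36) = (18)(2 3 15 9 7 13 11)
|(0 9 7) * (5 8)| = 6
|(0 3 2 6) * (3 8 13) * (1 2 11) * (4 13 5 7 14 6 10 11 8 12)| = |(0 12 4 13 3 8 5 7 14 6)(1 2 10 11)| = 20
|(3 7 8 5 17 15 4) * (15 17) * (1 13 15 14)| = 9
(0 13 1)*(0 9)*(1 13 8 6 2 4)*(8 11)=(13)(0 11 8 6 2 4 1 9)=[11, 9, 4, 3, 1, 5, 2, 7, 6, 0, 10, 8, 12, 13]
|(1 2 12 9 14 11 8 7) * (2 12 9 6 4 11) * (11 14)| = 10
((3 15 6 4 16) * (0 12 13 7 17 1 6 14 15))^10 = ((0 12 13 7 17 1 6 4 16 3)(14 15))^10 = (17)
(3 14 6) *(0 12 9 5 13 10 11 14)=(0 12 9 5 13 10 11 14 6 3)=[12, 1, 2, 0, 4, 13, 3, 7, 8, 5, 11, 14, 9, 10, 6]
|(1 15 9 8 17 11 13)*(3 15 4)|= 9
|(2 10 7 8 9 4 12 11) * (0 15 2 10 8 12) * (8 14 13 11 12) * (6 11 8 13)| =12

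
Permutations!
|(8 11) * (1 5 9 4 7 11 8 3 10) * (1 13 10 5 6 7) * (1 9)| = 6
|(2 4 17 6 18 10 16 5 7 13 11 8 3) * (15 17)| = 14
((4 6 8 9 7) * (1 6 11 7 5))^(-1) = ((1 6 8 9 5)(4 11 7))^(-1) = (1 5 9 8 6)(4 7 11)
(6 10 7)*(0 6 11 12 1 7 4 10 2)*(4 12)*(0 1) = (0 6 2 1 7 11 4 10 12) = [6, 7, 1, 3, 10, 5, 2, 11, 8, 9, 12, 4, 0]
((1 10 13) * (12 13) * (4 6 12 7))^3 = ((1 10 7 4 6 12 13))^3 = (1 4 13 7 12 10 6)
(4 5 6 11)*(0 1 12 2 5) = [1, 12, 5, 3, 0, 6, 11, 7, 8, 9, 10, 4, 2] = (0 1 12 2 5 6 11 4)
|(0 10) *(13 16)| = |(0 10)(13 16)| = 2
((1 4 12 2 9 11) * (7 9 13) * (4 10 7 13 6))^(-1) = ((13)(1 10 7 9 11)(2 6 4 12))^(-1) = (13)(1 11 9 7 10)(2 12 4 6)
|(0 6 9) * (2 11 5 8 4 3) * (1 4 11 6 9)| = 30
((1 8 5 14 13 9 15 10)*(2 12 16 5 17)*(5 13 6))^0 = (17)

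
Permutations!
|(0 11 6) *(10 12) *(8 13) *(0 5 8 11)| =|(5 8 13 11 6)(10 12)| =10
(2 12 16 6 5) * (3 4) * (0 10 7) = (0 10 7)(2 12 16 6 5)(3 4) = [10, 1, 12, 4, 3, 2, 5, 0, 8, 9, 7, 11, 16, 13, 14, 15, 6]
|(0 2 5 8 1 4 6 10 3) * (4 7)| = |(0 2 5 8 1 7 4 6 10 3)| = 10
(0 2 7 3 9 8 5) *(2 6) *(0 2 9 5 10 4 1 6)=(1 6 9 8 10 4)(2 7 3 5)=[0, 6, 7, 5, 1, 2, 9, 3, 10, 8, 4]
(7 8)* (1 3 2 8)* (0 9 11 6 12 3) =[9, 0, 8, 2, 4, 5, 12, 1, 7, 11, 10, 6, 3] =(0 9 11 6 12 3 2 8 7 1)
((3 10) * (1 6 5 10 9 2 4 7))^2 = ((1 6 5 10 3 9 2 4 7))^2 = (1 5 3 2 7 6 10 9 4)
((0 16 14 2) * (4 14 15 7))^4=((0 16 15 7 4 14 2))^4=(0 4 16 14 15 2 7)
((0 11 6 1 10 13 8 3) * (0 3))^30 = (0 6 10 8 11 1 13)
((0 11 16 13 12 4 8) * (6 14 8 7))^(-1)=(0 8 14 6 7 4 12 13 16 11)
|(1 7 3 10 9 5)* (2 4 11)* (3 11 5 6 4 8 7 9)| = 20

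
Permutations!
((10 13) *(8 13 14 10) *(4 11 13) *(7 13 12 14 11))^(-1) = (4 8 13 7)(10 14 12 11)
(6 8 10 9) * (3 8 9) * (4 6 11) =[0, 1, 2, 8, 6, 5, 9, 7, 10, 11, 3, 4] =(3 8 10)(4 6 9 11)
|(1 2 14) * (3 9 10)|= 3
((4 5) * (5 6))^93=((4 6 5))^93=(6)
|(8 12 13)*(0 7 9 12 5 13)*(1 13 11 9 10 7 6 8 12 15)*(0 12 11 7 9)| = 11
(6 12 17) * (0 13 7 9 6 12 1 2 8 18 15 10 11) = (0 13 7 9 6 1 2 8 18 15 10 11)(12 17) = [13, 2, 8, 3, 4, 5, 1, 9, 18, 6, 11, 0, 17, 7, 14, 10, 16, 12, 15]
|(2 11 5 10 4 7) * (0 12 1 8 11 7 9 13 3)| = |(0 12 1 8 11 5 10 4 9 13 3)(2 7)| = 22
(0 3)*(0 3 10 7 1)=(0 10 7 1)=[10, 0, 2, 3, 4, 5, 6, 1, 8, 9, 7]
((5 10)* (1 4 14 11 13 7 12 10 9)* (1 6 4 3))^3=((1 3)(4 14 11 13 7 12 10 5 9 6))^3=(1 3)(4 13 10 6 11 12 9 14 7 5)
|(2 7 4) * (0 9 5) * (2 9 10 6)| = 8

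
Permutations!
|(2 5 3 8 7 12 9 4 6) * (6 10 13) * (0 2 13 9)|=42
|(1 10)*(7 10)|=3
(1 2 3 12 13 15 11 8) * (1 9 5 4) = (1 2 3 12 13 15 11 8 9 5 4) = [0, 2, 3, 12, 1, 4, 6, 7, 9, 5, 10, 8, 13, 15, 14, 11]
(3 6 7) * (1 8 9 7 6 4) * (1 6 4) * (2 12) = (1 8 9 7 3)(2 12)(4 6) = [0, 8, 12, 1, 6, 5, 4, 3, 9, 7, 10, 11, 2]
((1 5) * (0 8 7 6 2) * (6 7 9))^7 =((0 8 9 6 2)(1 5))^7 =(0 9 2 8 6)(1 5)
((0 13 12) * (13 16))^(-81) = (0 12 13 16)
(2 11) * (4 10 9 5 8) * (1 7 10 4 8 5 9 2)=[0, 7, 11, 3, 4, 5, 6, 10, 8, 9, 2, 1]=(1 7 10 2 11)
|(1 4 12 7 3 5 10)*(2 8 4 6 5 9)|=|(1 6 5 10)(2 8 4 12 7 3 9)|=28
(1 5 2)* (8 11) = (1 5 2)(8 11) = [0, 5, 1, 3, 4, 2, 6, 7, 11, 9, 10, 8]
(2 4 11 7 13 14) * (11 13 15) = (2 4 13 14)(7 15 11) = [0, 1, 4, 3, 13, 5, 6, 15, 8, 9, 10, 7, 12, 14, 2, 11]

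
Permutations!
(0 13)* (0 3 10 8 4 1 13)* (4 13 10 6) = (1 10 8 13 3 6 4) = [0, 10, 2, 6, 1, 5, 4, 7, 13, 9, 8, 11, 12, 3]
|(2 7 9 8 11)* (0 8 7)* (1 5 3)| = |(0 8 11 2)(1 5 3)(7 9)| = 12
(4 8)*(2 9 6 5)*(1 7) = (1 7)(2 9 6 5)(4 8) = [0, 7, 9, 3, 8, 2, 5, 1, 4, 6]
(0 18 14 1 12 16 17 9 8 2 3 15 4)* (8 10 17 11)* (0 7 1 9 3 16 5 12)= (0 18 14 9 10 17 3 15 4 7 1)(2 16 11 8)(5 12)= [18, 0, 16, 15, 7, 12, 6, 1, 2, 10, 17, 8, 5, 13, 9, 4, 11, 3, 14]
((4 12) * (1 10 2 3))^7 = (1 3 2 10)(4 12)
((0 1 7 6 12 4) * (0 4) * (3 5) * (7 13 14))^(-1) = (0 12 6 7 14 13 1)(3 5)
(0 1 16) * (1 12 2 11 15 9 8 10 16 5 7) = (0 12 2 11 15 9 8 10 16)(1 5 7) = [12, 5, 11, 3, 4, 7, 6, 1, 10, 8, 16, 15, 2, 13, 14, 9, 0]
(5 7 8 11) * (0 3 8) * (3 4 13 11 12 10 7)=(0 4 13 11 5 3 8 12 10 7)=[4, 1, 2, 8, 13, 3, 6, 0, 12, 9, 7, 5, 10, 11]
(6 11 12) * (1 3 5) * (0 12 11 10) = (0 12 6 10)(1 3 5) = [12, 3, 2, 5, 4, 1, 10, 7, 8, 9, 0, 11, 6]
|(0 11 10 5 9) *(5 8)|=6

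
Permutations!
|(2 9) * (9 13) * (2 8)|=4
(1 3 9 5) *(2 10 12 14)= (1 3 9 5)(2 10 12 14)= [0, 3, 10, 9, 4, 1, 6, 7, 8, 5, 12, 11, 14, 13, 2]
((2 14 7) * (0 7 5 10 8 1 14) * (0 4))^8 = ((0 7 2 4)(1 14 5 10 8))^8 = (1 10 14 8 5)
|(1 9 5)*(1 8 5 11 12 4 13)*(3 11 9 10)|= 14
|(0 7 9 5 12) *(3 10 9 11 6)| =9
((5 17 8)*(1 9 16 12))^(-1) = (1 12 16 9)(5 8 17)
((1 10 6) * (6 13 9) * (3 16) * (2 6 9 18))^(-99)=((1 10 13 18 2 6)(3 16))^(-99)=(1 18)(2 10)(3 16)(6 13)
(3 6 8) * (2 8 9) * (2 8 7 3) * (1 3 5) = (1 3 6 9 8 2 7 5) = [0, 3, 7, 6, 4, 1, 9, 5, 2, 8]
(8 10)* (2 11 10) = [0, 1, 11, 3, 4, 5, 6, 7, 2, 9, 8, 10] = (2 11 10 8)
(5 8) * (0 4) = (0 4)(5 8) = [4, 1, 2, 3, 0, 8, 6, 7, 5]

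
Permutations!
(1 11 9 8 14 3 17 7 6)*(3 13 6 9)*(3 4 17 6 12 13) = (1 11 4 17 7 9 8 14 3 6)(12 13) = [0, 11, 2, 6, 17, 5, 1, 9, 14, 8, 10, 4, 13, 12, 3, 15, 16, 7]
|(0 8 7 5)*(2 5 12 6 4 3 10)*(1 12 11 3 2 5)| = |(0 8 7 11 3 10 5)(1 12 6 4 2)| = 35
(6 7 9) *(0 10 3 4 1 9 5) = [10, 9, 2, 4, 1, 0, 7, 5, 8, 6, 3] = (0 10 3 4 1 9 6 7 5)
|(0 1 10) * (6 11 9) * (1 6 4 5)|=8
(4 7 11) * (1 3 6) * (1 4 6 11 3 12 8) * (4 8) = [0, 12, 2, 11, 7, 5, 8, 3, 1, 9, 10, 6, 4] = (1 12 4 7 3 11 6 8)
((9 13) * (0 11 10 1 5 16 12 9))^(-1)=(0 13 9 12 16 5 1 10 11)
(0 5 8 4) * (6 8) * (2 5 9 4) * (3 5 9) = (0 3 5 6 8 2 9 4) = [3, 1, 9, 5, 0, 6, 8, 7, 2, 4]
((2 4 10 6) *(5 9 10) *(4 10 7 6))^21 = (10)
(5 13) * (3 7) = (3 7)(5 13) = [0, 1, 2, 7, 4, 13, 6, 3, 8, 9, 10, 11, 12, 5]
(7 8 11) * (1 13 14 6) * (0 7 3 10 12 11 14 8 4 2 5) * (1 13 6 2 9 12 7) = (0 1 6 13 8 14 2 5)(3 10 7 4 9 12 11) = [1, 6, 5, 10, 9, 0, 13, 4, 14, 12, 7, 3, 11, 8, 2]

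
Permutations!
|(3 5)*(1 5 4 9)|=5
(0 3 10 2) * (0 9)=(0 3 10 2 9)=[3, 1, 9, 10, 4, 5, 6, 7, 8, 0, 2]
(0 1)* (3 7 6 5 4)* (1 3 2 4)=(0 3 7 6 5 1)(2 4)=[3, 0, 4, 7, 2, 1, 5, 6]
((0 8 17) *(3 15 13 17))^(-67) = (0 17 13 15 3 8)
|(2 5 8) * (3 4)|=|(2 5 8)(3 4)|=6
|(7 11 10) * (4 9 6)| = 3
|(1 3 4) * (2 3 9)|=|(1 9 2 3 4)|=5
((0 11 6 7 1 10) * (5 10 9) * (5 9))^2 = (0 6 1 10 11 7 5)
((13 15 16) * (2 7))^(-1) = ((2 7)(13 15 16))^(-1) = (2 7)(13 16 15)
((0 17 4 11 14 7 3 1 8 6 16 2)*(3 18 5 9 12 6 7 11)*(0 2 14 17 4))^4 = ((0 4 3 1 8 7 18 5 9 12 6 16 14 11 17))^4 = (0 8 9 14 4 7 12 11 3 18 6 17 1 5 16)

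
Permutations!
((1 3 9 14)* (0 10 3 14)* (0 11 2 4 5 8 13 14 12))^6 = (0 4 12 2 1 11 14 9 13 3 8 10 5)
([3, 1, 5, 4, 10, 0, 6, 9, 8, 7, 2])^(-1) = (0 5 2 10 4 3)(7 9)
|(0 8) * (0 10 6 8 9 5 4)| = |(0 9 5 4)(6 8 10)| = 12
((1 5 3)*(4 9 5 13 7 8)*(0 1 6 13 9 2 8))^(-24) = (13) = ((0 1 9 5 3 6 13 7)(2 8 4))^(-24)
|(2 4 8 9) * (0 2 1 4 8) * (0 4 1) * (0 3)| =5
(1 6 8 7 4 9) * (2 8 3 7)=(1 6 3 7 4 9)(2 8)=[0, 6, 8, 7, 9, 5, 3, 4, 2, 1]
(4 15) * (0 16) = (0 16)(4 15) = [16, 1, 2, 3, 15, 5, 6, 7, 8, 9, 10, 11, 12, 13, 14, 4, 0]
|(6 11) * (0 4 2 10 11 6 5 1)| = |(0 4 2 10 11 5 1)| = 7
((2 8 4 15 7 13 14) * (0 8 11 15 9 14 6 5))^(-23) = ((0 8 4 9 14 2 11 15 7 13 6 5))^(-23) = (0 8 4 9 14 2 11 15 7 13 6 5)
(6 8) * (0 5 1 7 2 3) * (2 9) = (0 5 1 7 9 2 3)(6 8) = [5, 7, 3, 0, 4, 1, 8, 9, 6, 2]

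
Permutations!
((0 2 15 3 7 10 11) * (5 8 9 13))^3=(0 3 11 15 10 2 7)(5 13 9 8)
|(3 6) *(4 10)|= 2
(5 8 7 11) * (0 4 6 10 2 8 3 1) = (0 4 6 10 2 8 7 11 5 3 1) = [4, 0, 8, 1, 6, 3, 10, 11, 7, 9, 2, 5]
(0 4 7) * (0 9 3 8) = (0 4 7 9 3 8) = [4, 1, 2, 8, 7, 5, 6, 9, 0, 3]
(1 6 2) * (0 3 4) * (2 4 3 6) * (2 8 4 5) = (0 6 5 2 1 8 4) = [6, 8, 1, 3, 0, 2, 5, 7, 4]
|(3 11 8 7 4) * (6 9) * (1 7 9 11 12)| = 20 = |(1 7 4 3 12)(6 11 8 9)|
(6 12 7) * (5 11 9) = (5 11 9)(6 12 7) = [0, 1, 2, 3, 4, 11, 12, 6, 8, 5, 10, 9, 7]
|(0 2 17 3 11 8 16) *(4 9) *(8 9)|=9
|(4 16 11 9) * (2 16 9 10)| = |(2 16 11 10)(4 9)| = 4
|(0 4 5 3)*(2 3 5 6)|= 5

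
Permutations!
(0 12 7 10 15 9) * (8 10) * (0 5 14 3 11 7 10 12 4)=(0 4)(3 11 7 8 12 10 15 9 5 14)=[4, 1, 2, 11, 0, 14, 6, 8, 12, 5, 15, 7, 10, 13, 3, 9]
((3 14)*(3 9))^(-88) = (3 9 14)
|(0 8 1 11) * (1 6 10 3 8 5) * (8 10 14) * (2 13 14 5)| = |(0 2 13 14 8 6 5 1 11)(3 10)| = 18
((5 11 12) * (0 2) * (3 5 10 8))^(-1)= (0 2)(3 8 10 12 11 5)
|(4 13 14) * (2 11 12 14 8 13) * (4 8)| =7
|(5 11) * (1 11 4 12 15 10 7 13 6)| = 10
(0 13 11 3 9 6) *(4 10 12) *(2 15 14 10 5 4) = (0 13 11 3 9 6)(2 15 14 10 12)(4 5) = [13, 1, 15, 9, 5, 4, 0, 7, 8, 6, 12, 3, 2, 11, 10, 14]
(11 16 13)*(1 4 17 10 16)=(1 4 17 10 16 13 11)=[0, 4, 2, 3, 17, 5, 6, 7, 8, 9, 16, 1, 12, 11, 14, 15, 13, 10]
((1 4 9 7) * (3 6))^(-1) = (1 7 9 4)(3 6)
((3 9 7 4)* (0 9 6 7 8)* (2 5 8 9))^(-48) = (9)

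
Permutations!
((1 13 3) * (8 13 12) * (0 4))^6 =(1 12 8 13 3)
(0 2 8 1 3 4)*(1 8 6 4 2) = (8)(0 1 3 2 6 4) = [1, 3, 6, 2, 0, 5, 4, 7, 8]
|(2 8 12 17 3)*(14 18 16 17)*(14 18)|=|(2 8 12 18 16 17 3)|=7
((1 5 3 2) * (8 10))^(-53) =(1 2 3 5)(8 10)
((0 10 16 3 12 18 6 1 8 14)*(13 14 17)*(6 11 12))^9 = ((0 10 16 3 6 1 8 17 13 14)(11 12 18))^9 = (18)(0 14 13 17 8 1 6 3 16 10)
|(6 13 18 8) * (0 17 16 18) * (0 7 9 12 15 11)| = 12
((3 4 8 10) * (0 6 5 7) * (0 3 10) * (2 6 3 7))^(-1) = ((10)(0 3 4 8)(2 6 5))^(-1) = (10)(0 8 4 3)(2 5 6)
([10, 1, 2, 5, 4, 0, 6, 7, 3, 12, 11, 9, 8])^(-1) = [5, 1, 2, 8, 4, 3, 6, 7, 12, 11, 0, 10, 9]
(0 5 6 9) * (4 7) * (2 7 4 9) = [5, 1, 7, 3, 4, 6, 2, 9, 8, 0] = (0 5 6 2 7 9)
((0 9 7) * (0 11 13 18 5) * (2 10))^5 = (0 18 11 9 5 13 7)(2 10)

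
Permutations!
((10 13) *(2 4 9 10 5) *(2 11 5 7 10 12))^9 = (13)(2 4 9 12)(5 11)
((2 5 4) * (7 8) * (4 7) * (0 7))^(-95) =(0 7 8 4 2 5)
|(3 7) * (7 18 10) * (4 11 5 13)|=|(3 18 10 7)(4 11 5 13)|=4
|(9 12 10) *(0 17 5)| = 3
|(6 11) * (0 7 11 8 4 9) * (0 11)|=|(0 7)(4 9 11 6 8)|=10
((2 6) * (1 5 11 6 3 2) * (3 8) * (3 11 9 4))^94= ((1 5 9 4 3 2 8 11 6))^94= (1 3 6 4 11 9 8 5 2)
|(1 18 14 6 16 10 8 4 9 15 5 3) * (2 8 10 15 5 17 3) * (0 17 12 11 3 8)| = |(0 17 8 4 9 5 2)(1 18 14 6 16 15 12 11 3)| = 63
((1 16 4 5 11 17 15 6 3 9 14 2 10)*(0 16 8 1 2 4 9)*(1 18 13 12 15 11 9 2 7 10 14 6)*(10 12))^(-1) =(0 3 6 9 5 4 14 2 16)(1 15 12 7 10 13 18 8)(11 17)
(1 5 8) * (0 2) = (0 2)(1 5 8) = [2, 5, 0, 3, 4, 8, 6, 7, 1]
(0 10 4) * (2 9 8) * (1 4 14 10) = [1, 4, 9, 3, 0, 5, 6, 7, 2, 8, 14, 11, 12, 13, 10] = (0 1 4)(2 9 8)(10 14)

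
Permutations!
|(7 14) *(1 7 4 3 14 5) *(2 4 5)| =7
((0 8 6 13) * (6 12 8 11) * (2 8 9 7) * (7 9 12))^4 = ((0 11 6 13)(2 8 7))^4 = (13)(2 8 7)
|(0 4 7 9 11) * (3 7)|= |(0 4 3 7 9 11)|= 6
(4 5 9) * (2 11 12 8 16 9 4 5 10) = (2 11 12 8 16 9 5 4 10) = [0, 1, 11, 3, 10, 4, 6, 7, 16, 5, 2, 12, 8, 13, 14, 15, 9]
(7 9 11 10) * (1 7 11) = (1 7 9)(10 11) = [0, 7, 2, 3, 4, 5, 6, 9, 8, 1, 11, 10]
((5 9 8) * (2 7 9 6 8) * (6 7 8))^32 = (2 5 9 8 7) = ((2 8 5 7 9))^32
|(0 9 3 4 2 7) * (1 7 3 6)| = 15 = |(0 9 6 1 7)(2 3 4)|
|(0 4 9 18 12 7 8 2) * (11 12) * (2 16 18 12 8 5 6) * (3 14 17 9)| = |(0 4 3 14 17 9 12 7 5 6 2)(8 16 18 11)| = 44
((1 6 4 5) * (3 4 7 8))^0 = (8)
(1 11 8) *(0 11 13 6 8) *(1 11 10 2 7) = [10, 13, 7, 3, 4, 5, 8, 1, 11, 9, 2, 0, 12, 6] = (0 10 2 7 1 13 6 8 11)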